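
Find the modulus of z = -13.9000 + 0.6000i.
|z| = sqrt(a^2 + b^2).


|z| = sqrt((-13.9)^2 + 0.6^2) = sqrt(193.21 + 0.36) = sqrt(193.57) = 13.9129

|z| = 13.9129


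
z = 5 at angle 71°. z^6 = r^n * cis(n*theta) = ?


r^6 = 5^6 = 15625
n*theta = 6*71° = 426° = 66° (mod 360)
a = 15625*cos(66°) = 6355.2600
b = 15625*sin(66°) = 14274.1478

15625 cis(66°) = 6355.2600 + 14274.1478i


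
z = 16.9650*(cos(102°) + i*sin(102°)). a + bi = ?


a = 16.9650*cos(102°) = 16.9650*(-0.20791) = -3.5272
b = 16.9650*sin(102°) = 16.9650*0.97815 = 16.5943

-3.5272 + 16.5943i


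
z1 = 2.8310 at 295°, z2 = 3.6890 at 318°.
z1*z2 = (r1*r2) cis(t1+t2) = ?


r = 2.8310 * 3.6890 = 10.4436
theta = 295° + 318° = 613° = 253° (mod 360)

10.4436 cis(253°)


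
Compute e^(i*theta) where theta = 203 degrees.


cos(203°) = -0.9205
sin(203°) = -0.3907

e^(i*203°) = -0.9205 - 0.3907i


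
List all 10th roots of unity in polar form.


The 10th roots of unity are cis(360k/10°) for k=0..9
Angle step = 360/10 = 36°
Primitive root: cis(36°)
Primitive root = 0.8090 + 0.5878i

10 roots at angles: 0°, 36°, 72°, 108°, 144°, 180°, 216°, 252°, 288°, 324°


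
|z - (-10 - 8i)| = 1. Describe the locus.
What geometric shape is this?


|z - z0| = r is a circle with center z0 and radius r.
Center = (-10, -8), radius = 1

Circle with center (-10, -8) and radius 1


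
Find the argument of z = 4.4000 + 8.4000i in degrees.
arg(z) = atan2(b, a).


Re = 4.4, Im = 8.4
arg = atan2(8.4, 4.4) = 62.3540 degrees

arg(z) = 62.3540 degrees


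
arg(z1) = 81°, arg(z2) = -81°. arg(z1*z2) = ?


arg(z1*z2) = 81° - 81° = 0°
Normalized to (-180°, 180°]: 0°

0°


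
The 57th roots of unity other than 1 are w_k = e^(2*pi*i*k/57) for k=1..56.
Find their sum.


With w = e^(2*pi*i/57), all 57 of the 57th roots of unity w^0 = 1, w, ..., w^(56) sum to 0: 1 + w + ... + w^(56) = (1 - w^57)/(1 - w) = 0 since w^57 = 1, w ≠ 1.
Removing the root 1: w + w^2 + ... + w^(56) = 0 - 1 = -1

Sum = -1


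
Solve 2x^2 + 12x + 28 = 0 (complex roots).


disc = 12^2 - 4*2*28 = 144 - 224 = -80
sqrt(|disc|) = sqrt(80) = 8.9443
Real part = -12/(2*2) = -3.0000
Imag part = 8.9443/(2*2) = 2.2361

-3.0000 ± 2.2361i


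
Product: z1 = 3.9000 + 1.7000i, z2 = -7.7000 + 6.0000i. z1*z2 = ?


Real = 3.9*(-7.7) - 1.7*6 = -30.03 - 10.2 = -40.23
Imag = 3.9*6 - (7.7)*1.7 = 23.4 - (13.09) = 10.31

-40.2300 + 10.3100i


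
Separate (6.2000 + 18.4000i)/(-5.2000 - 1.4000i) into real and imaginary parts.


Multiply by conjugate: (6.2000 + 18.4000i)(-5.2000 + 1.4000i) / ((-5.2)^2 + (-1.4)^2)
Numerator real = 6.2*(-5.2) + 18.4*(-1.4) = -58
Numerator imag = 18.4*(-5.2) - 6.2*(-1.4) = -87
Denominator = 29
Re(z) = -58/29 = -2.0000
Im(z) = -87/29 = -3.0000

Re(z) = -2.0000, Im(z) = -3.0000


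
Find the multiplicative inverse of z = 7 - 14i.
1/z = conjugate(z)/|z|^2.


|z|^2 = 49+196 = 245
1/z = (7 + 14i)/245

1/z = 0.0286 + 0.0571i


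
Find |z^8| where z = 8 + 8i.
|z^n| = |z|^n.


|z| = sqrt(64+64) = sqrt(128) = 11.3137
|z^8| = |z|^8 = (sqrt(128))^8 = 128^4 = 268435456

|z^8| = 268435456


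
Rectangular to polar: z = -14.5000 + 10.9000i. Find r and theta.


r = sqrt(210.25+118.81) = sqrt(329.06) = 18.1400
theta = atan2(10.9, -14.5) = 143.0669 degrees

r = 18.1400, theta = 143.0669 degrees


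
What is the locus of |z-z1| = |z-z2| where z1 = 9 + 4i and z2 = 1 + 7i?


Equal distances means the locus is the perpendicular bisector of z1 and z2.
Midpoint = ((9+1)/2, (4+7)/2) = (5.0000, 5.5000)

Perpendicular bisector through (5.0000, 5.5000)


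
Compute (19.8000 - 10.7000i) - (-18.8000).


Real: 19.8 + 18.8 = 38.6
Imag: -10.7 - 0 = -10.7

38.6000 - 10.7000i


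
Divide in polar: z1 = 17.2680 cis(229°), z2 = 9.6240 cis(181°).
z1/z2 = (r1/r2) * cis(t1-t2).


r = 17.2680 / 9.6240 = 1.7943
theta = 229° - 181° = 48° = 48° (mod 360)

1.7943 cis(48°)


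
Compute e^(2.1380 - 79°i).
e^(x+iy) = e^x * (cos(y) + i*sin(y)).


e^2.1380 = 8.48246
cos(-79°) = 0.1908
sin(-79°) = -0.98163
Real = 8.48246*0.1908 = 1.6185
Imag = 8.48246*(-0.98163) = -8.3266

1.6185 - 8.3266i


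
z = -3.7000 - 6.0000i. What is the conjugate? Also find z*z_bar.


z_bar = -3.7000 + 6.0000i
z*z_bar = (-3.7)^2 + (-6)^2 = 13.69 + 36 = 49.69

z_bar = -3.7000 + 6.0000i, z*z_bar = 49.69


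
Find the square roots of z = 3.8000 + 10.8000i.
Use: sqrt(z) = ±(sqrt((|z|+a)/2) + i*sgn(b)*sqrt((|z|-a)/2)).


|z| = sqrt(14.44+116.64) = 11.4490
sqrt((|z|+a)/2) = sqrt((11.4490+3.8)/2) = sqrt(7.6245) = 2.7613
sqrt((|z|-a)/2) = sqrt((11.4490-3.8)/2) = sqrt(3.8245) = 1.9556

±(2.7613 + 1.9556i) i.e. 2.7613 + 1.9556i and -2.7613 - 1.9556i


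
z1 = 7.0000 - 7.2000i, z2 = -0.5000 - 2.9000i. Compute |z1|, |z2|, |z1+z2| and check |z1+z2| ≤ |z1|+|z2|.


|z1| = sqrt(7^2 + (-7.2)^2) = sqrt(100.84) = 10.0419
|z2| = sqrt((-0.5)^2 + (-2.9)^2) = sqrt(8.66) = 2.9428
z1+z2 = 6.5000 - 10.1000i
|z1+z2| = sqrt(144.26) = 12.0108
|z1|+|z2| = 10.0419 + 2.9428 = 12.9847

|z1+z2| = 12.0108 ≤ |z1|+|z2| = 12.9847 (verified)


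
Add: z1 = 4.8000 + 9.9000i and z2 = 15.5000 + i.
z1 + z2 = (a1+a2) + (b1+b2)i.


Real: 4.8 + 15.5 = 20.3
Imag: 9.9 + 1 = 10.9

20.3000 + 10.9000i


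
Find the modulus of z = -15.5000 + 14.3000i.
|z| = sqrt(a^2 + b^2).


|z| = sqrt((-15.5)^2 + 14.3^2) = sqrt(240.25 + 204.49) = sqrt(444.74) = 21.0889

|z| = 21.0889


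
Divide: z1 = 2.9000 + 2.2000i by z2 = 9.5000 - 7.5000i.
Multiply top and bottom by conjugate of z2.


Conjugate of z2 = 9.5000 + 7.5000i
Numerator: (2.9000 + 2.2000i)(9.5000 + 7.5000i) = 11.0500 + 42.6500i
Denominator: 9.5^2 + (-7.5)^2 = 146.5
Result = (11.0500 + 42.6500i)/146.5

0.0754 + 0.2911i


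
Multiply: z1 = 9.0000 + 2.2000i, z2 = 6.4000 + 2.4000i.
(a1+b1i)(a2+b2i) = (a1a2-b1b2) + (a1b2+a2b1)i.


Real = 9*6.4 - 2.2*2.4 = 57.6 - 5.28 = 52.32
Imag = 9*2.4 + 6.4*2.2 = 21.6 + 14.08 = 35.68

52.3200 + 35.6800i


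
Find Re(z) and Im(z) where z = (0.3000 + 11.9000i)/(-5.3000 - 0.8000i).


Multiply by conjugate: (0.3000 + 11.9000i)(-5.3000 + 0.8000i) / ((-5.3)^2 + (-0.8)^2)
Numerator real = 0.3*(-5.3) + 11.9*(-0.8) = -11.11
Numerator imag = 11.9*(-5.3) - 0.3*(-0.8) = -62.83
Denominator = 28.73
Re(z) = -11.11/28.73 = -0.3867
Im(z) = -62.83/28.73 = -2.1869

Re(z) = -0.3867, Im(z) = -2.1869


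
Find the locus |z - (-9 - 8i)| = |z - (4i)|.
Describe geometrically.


Equal distances means the locus is the perpendicular bisector of z1 and z2.
Midpoint = ((-9+0)/2, (-8+4)/2) = (-4.5000, -2.0000)

Perpendicular bisector through (-4.5000, -2.0000)


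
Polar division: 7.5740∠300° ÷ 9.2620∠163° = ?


r = 7.5740 / 9.2620 = 0.8177
theta = 300° - 163° = 137° = 137° (mod 360)

0.8177 cis(137°)


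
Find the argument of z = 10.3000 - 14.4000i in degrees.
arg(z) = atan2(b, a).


Re = 10.3, Im = -14.4
arg = atan2(-14.4, 10.3) = -54.4247 degrees

arg(z) = -54.4247 degrees


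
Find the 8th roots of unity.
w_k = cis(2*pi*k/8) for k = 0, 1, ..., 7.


The 8th roots of unity are cis(360k/8°) for k=0..7
Angle step = 360/8 = 45°
Primitive root: cis(45°)
Primitive root = 0.7071 + 0.7071i

8 roots at angles: 0°, 45°, 90°, 135°, 180°, 225°, 270°, 315°


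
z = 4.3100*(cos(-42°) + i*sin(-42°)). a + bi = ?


a = 4.3100*cos(-42°) = 4.3100*0.743145 = 3.2030
b = 4.3100*sin(-42°) = 4.3100*(-0.66913) = -2.8840

3.2030 - 2.8840i


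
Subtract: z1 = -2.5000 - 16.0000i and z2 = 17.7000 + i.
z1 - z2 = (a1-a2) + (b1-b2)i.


Real: -2.5 - 17.7 = -20.2
Imag: -16 - 1 = -17

-20.2000 - 17.0000i


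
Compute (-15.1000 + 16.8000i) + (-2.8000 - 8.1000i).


Real: -15.1 - 2.8 = -17.9
Imag: 16.8 - 8.1 = 8.7

-17.9000 + 8.7000i


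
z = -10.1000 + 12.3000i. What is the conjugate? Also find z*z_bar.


z_bar = -10.1000 - 12.3000i
z*z_bar = (-10.1)^2 + 12.3^2 = 102.01 + 151.29 = 253.3

z_bar = -10.1000 - 12.3000i, z*z_bar = 253.3


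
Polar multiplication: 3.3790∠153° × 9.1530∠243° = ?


r = 3.3790 * 9.1530 = 30.9280
theta = 153° + 243° = 396° = 36° (mod 360)

30.9280 cis(36°)


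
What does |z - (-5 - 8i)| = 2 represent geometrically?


|z - z0| = r is a circle with center z0 and radius r.
Center = (-5, -8), radius = 2

Circle with center (-5, -8) and radius 2


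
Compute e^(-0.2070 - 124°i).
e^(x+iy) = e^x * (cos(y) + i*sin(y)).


e^-0.2070 = 0.8130
cos(-124°) = -0.5592
sin(-124°) = -0.829
Real = 0.8130*(-0.5592) = -0.4546
Imag = 0.8130*(-0.829) = -0.6740

-0.4546 - 0.6740i


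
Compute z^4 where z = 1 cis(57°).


r^4 = 1^4 = 1
n*theta = 4*57° = 228° = 228° (mod 360)
a = 1*cos(228°) = -0.6691
b = 1*sin(228°) = -0.7431

1 cis(228°) = -0.6691 - 0.7431i


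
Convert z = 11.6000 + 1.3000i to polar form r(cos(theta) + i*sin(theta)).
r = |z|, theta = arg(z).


r = sqrt(134.56+1.69) = sqrt(136.25) = 11.6726
theta = atan2(1.3, 11.6) = 6.3944 degrees

r = 11.6726, theta = 6.3944 degrees


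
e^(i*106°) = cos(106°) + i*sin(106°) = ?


cos(106°) = -0.2756
sin(106°) = 0.9613

e^(i*106°) = -0.2756 + 0.9613i


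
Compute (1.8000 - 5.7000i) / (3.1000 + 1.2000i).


Conjugate of z2 = 3.1000 - 1.2000i
Numerator: (1.8000 - 5.7000i)(3.1000 - 1.2000i) = -1.2600 - 19.8300i
Denominator: 3.1^2 + 1.2^2 = 11.05
Result = (-1.2600 - 19.8300i)/11.05

-0.1140 - 1.7946i


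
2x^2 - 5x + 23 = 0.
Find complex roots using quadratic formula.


disc = (-5)^2 - 4*2*23 = 25 - 184 = -159
sqrt(|disc|) = sqrt(159) = 12.6095
Real part = 5/(2*2) = 1.2500
Imag part = 12.6095/(2*2) = 3.1524

1.2500 ± 3.1524i


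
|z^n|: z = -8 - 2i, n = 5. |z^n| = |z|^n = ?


|z| = sqrt(64+4) = sqrt(68) = 8.2462
|z^5| = |z|^5 = (sqrt(68))^5 = 68^2 * sqrt(68) = 4624*sqrt(68)

|z^5| = 4624*sqrt(68) ≈ 38130.4808


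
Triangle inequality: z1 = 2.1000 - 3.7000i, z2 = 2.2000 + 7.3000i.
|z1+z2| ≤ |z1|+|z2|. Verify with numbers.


|z1| = sqrt(2.1^2 + (-3.7)^2) = sqrt(18.1) = 4.2544
|z2| = sqrt(2.2^2 + 7.3^2) = sqrt(58.13) = 7.6243
z1+z2 = 4.3000 + 3.6000i
|z1+z2| = sqrt(31.45) = 5.6080
|z1|+|z2| = 4.2544 + 7.6243 = 11.8787

|z1+z2| = 5.6080 ≤ |z1|+|z2| = 11.8787 (verified)


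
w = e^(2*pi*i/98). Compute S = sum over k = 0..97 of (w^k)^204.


The roots are w_k = w^k with w = e^(2*pi*i/98), and (w^k)^204 = (w^204)^k.
So S = 1 + u + u^2 + ... + u^(97) with u = w^204.
204 = 2*98 + 8, so 204 is not a multiple of 98: u = (w^98)^2 * w^8 = w^8 ≠ 1 (w is a primitive 98th root), while u^98 = (w^98)^204 = 1.
Geometric series: S = (1 - u^98)/(1 - u) = (1 - 1)/(1 - u) = 0

S = 0


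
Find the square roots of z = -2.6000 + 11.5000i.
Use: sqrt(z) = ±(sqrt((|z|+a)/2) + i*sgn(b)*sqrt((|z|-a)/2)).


|z| = sqrt(6.76+132.25) = 11.7903
sqrt((|z|+a)/2) = sqrt((11.7903+(-2.6))/2) = sqrt(4.5951) = 2.1436
sqrt((|z|-a)/2) = sqrt((11.7903-(-2.6))/2) = sqrt(7.1951) = 2.6824

±(2.1436 + 2.6824i) i.e. 2.1436 + 2.6824i and -2.1436 - 2.6824i


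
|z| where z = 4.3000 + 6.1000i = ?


|z| = sqrt(4.3^2 + 6.1^2) = sqrt(18.49 + 37.21) = sqrt(55.7) = 7.4632

|z| = 7.4632


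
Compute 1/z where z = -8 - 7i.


|z|^2 = 64+49 = 113
1/z = (-8 + 7i)/113

1/z = -0.0708 + 0.0619i


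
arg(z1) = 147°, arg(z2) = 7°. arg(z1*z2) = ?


arg(z1*z2) = 147° + 7° = 154°
Normalized to (-180°, 180°]: 154°

154°


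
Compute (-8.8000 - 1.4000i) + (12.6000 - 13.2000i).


Real: -8.8 + 12.6 = 3.8
Imag: -1.4 - 13.2 = -14.6

3.8000 - 14.6000i


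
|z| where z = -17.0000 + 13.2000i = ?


|z| = sqrt((-17)^2 + 13.2^2) = sqrt(289 + 174.24) = sqrt(463.24) = 21.5230

|z| = 21.5230


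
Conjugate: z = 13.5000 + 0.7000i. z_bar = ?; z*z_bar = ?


z_bar = 13.5000 - 0.7000i
z*z_bar = 13.5^2 + 0.7^2 = 182.25 + 0.49 = 182.74

z_bar = 13.5000 - 0.7000i, z*z_bar = 182.74


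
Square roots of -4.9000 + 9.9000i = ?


|z| = sqrt(24.01+98.01) = 11.0463
sqrt((|z|+a)/2) = sqrt((11.0463+(-4.9))/2) = sqrt(3.0731) = 1.7530
sqrt((|z|-a)/2) = sqrt((11.0463-(-4.9))/2) = sqrt(7.9731) = 2.8237

±(1.7530 + 2.8237i) i.e. 1.7530 + 2.8237i and -1.7530 - 2.8237i


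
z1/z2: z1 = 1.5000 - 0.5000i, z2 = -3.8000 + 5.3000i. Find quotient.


Conjugate of z2 = -3.8000 - 5.3000i
Numerator: (1.5000 - 0.5000i)(-3.8000 - 5.3000i) = -8.3500 - 6.0500i
Denominator: (-3.8)^2 + 5.3^2 = 42.53
Result = (-8.3500 - 6.0500i)/42.53

-0.1963 - 0.1423i


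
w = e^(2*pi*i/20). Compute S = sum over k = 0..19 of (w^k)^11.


The roots are w_k = w^k with w = e^(2*pi*i/20), and (w^k)^11 = (w^11)^k.
So S = 1 + u + u^2 + ... + u^(19) with u = w^11.
11 = 0*20 + 11, so 11 is not a multiple of 20: u = w^11 ≠ 1 (w is a primitive 20th root), while u^20 = (w^20)^11 = 1.
Geometric series: S = (1 - u^20)/(1 - u) = (1 - 1)/(1 - u) = 0

S = 0


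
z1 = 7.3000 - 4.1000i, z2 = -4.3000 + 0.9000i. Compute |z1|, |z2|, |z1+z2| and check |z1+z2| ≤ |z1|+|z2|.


|z1| = sqrt(7.3^2 + (-4.1)^2) = sqrt(70.1) = 8.3726
|z2| = sqrt((-4.3)^2 + 0.9^2) = sqrt(19.3) = 4.3932
z1+z2 = 3.0000 - 3.2000i
|z1+z2| = sqrt(19.24) = 4.3863
|z1|+|z2| = 8.3726 + 4.3932 = 12.7658

|z1+z2| = 4.3863 ≤ |z1|+|z2| = 12.7658 (verified)


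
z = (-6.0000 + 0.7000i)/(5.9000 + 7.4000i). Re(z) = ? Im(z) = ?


Multiply by conjugate: (-6.0000 + 0.7000i)(5.9000 - 7.4000i) / (5.9^2 + 7.4^2)
Numerator real = -6*5.9 + 0.7*7.4 = -30.22
Numerator imag = 0.7*5.9 - (-6)*7.4 = 48.53
Denominator = 89.57
Re(z) = -30.22/89.57 = -0.3374
Im(z) = 48.53/89.57 = 0.5418

Re(z) = -0.3374, Im(z) = 0.5418


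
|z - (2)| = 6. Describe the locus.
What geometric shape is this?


|z - z0| = r is a circle with center z0 and radius r.
Center = (2, 0), radius = 6

Circle with center (2, 0) and radius 6


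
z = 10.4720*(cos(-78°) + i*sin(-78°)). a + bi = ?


a = 10.4720*cos(-78°) = 10.4720*0.207912 = 2.1773
b = 10.4720*sin(-78°) = 10.4720*(-0.97815) = -10.2432

2.1773 - 10.2432i


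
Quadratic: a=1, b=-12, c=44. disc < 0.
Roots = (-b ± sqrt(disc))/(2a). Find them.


disc = (-12)^2 - 4*1*44 = 144 - 176 = -32
sqrt(|disc|) = sqrt(32) = 5.6569
Real part = 12/(2*1) = 6.0000
Imag part = 5.6569/(2*1) = 2.8284

6.0000 ± 2.8284i


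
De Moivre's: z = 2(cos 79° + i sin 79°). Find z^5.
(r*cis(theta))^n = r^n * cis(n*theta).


r^5 = 2^5 = 32
n*theta = 5*79° = 395° = 35° (mod 360)
a = 32*cos(35°) = 26.2129
b = 32*sin(35°) = 18.3544

32 cis(35°) = 26.2129 + 18.3544i


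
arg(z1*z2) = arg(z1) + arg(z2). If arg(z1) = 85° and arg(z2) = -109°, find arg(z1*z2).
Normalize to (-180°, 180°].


arg(z1*z2) = 85° - 109° = -24°
Normalized to (-180°, 180°]: -24°

-24°


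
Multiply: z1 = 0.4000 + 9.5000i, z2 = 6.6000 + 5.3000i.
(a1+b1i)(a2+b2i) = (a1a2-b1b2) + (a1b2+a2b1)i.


Real = 0.4*6.6 - 9.5*5.3 = 2.64 - 50.35 = -47.71
Imag = 0.4*5.3 + 6.6*9.5 = 2.12 + 62.7 = 64.82

-47.7100 + 64.8200i


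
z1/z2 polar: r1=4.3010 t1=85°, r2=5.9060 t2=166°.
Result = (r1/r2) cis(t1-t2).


r = 4.3010 / 5.9060 = 0.7282
theta = 85° - 166° = -81° = 279° (mod 360)

0.7282 cis(279°)


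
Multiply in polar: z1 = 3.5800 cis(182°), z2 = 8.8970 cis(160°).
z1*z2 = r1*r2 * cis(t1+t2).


r = 3.5800 * 8.8970 = 31.8513
theta = 182° + 160° = 342° = 342° (mod 360)

31.8513 cis(342°)


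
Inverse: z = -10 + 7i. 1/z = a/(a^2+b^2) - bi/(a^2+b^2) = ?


|z|^2 = 100+49 = 149
1/z = (-10 - 7i)/149

1/z = -0.0671 - 0.0470i


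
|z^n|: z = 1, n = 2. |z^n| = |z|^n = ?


|z| = sqrt(1+0) = sqrt(1) = 1
|z^2| = |z|^2 = 1^2 = 1

|z^2| = 1


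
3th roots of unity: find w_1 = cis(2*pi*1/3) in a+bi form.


Angle = 360*1/3 = 120°
a = cos(120°) = -0.5000
b = sin(120°) = 0.8660

-0.5000 + 0.8660i


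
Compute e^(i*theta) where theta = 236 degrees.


cos(236°) = -0.5592
sin(236°) = -0.8290

e^(i*236°) = -0.5592 - 0.8290i


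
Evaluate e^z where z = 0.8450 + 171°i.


e^0.8450 = 2.3280
cos(171°) = -0.98769
sin(171°) = 0.15643
Real = 2.3280*(-0.98769) = -2.2993
Imag = 2.3280*0.15643 = 0.3642

-2.2993 + 0.3642i


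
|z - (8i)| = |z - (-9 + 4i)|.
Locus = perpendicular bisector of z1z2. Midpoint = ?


Equal distances means the locus is the perpendicular bisector of z1 and z2.
Midpoint = ((0+(-9))/2, (8+4)/2) = (-4.5000, 6.0000)

Perpendicular bisector through (-4.5000, 6.0000)


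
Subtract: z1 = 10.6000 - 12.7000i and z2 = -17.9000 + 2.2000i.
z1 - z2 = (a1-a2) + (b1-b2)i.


Real: 10.6 + 17.9 = 28.5
Imag: -12.7 - 2.2 = -14.9

28.5000 - 14.9000i


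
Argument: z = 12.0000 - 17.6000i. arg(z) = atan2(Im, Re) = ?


Re = 12, Im = -17.6
arg = atan2(-17.6, 12) = -55.7131 degrees

arg(z) = -55.7131 degrees


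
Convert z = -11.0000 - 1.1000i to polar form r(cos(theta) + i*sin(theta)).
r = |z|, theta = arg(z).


r = sqrt(121+1.21) = sqrt(122.21) = 11.0549
theta = atan2(-1.1, -11) = -174.2894 degrees

r = 11.0549, theta = -174.2894 degrees


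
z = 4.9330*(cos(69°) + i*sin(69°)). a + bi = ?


a = 4.9330*cos(69°) = 4.9330*0.35837 = 1.7678
b = 4.9330*sin(69°) = 4.9330*0.9336 = 4.6054

1.7678 + 4.6054i


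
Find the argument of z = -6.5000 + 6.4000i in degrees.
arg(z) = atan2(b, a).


Re = -6.5, Im = 6.4
arg = atan2(6.4, -6.5) = 135.4441 degrees

arg(z) = 135.4441 degrees


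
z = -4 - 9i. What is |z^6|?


|z| = sqrt(16+81) = sqrt(97) = 9.8489
|z^6| = |z|^6 = (sqrt(97))^6 = 97^3 = 912673

|z^6| = 912673


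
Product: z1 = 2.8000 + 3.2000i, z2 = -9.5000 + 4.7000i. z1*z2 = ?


Real = 2.8*(-9.5) - 3.2*4.7 = -26.6 - 15.04 = -41.64
Imag = 2.8*4.7 - (9.5)*3.2 = 13.16 - (30.4) = -17.24

-41.6400 - 17.2400i


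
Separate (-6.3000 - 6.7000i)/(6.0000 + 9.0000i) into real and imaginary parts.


Multiply by conjugate: (-6.3000 - 6.7000i)(6.0000 - 9.0000i) / (6^2 + 9^2)
Numerator real = -6.3*6 - (6.7)*9 = -98.1
Numerator imag = -6.7*6 - (-6.3)*9 = 16.5
Denominator = 117
Re(z) = -98.1/117 = -0.8385
Im(z) = 16.5/117 = 0.1410

Re(z) = -0.8385, Im(z) = 0.1410


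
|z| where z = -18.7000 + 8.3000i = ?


|z| = sqrt((-18.7)^2 + 8.3^2) = sqrt(349.69 + 68.89) = sqrt(418.58) = 20.4592

|z| = 20.4592


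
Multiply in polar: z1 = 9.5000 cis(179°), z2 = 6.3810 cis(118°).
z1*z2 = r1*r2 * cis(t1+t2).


r = 9.5000 * 6.3810 = 60.6195
theta = 179° + 118° = 297° = 297° (mod 360)

60.6195 cis(297°)


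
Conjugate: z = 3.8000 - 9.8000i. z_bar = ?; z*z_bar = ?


z_bar = 3.8000 + 9.8000i
z*z_bar = 3.8^2 + (-9.8)^2 = 14.44 + 96.04 = 110.48

z_bar = 3.8000 + 9.8000i, z*z_bar = 110.48


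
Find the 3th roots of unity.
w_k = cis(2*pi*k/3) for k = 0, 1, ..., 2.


The 3th roots of unity are cis(360k/3°) for k=0..2
Angle step = 360/3 = 120°
Primitive root: cis(120°)
Primitive root = -0.5000 + 0.8660i

3 roots at angles: 0°, 120°, 240°


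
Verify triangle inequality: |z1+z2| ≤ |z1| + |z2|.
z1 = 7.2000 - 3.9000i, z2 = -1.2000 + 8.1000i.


|z1| = sqrt(7.2^2 + (-3.9)^2) = sqrt(67.05) = 8.1884
|z2| = sqrt((-1.2)^2 + 8.1^2) = sqrt(67.05) = 8.1884
z1+z2 = 6.0000 + 4.2000i
|z1+z2| = sqrt(53.64) = 7.3239
|z1|+|z2| = 8.1884 + 8.1884 = 16.3768

|z1+z2| = 7.3239 ≤ |z1|+|z2| = 16.3768 (verified)


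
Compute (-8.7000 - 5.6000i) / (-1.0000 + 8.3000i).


Conjugate of z2 = -1.0000 - 8.3000i
Numerator: (-8.7000 - 5.6000i)(-1.0000 - 8.3000i) = -37.7800 + 77.8100i
Denominator: (-1)^2 + 8.3^2 = 69.89
Result = (-37.7800 + 77.8100i)/69.89

-0.5406 + 1.1133i


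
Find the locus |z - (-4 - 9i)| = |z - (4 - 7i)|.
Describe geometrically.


Equal distances means the locus is the perpendicular bisector of z1 and z2.
Midpoint = ((-4+4)/2, (-9+(-7))/2) = (0, -8.0000)

Perpendicular bisector through (0, -8.0000)


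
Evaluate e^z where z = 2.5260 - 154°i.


e^2.5260 = 12.5034
cos(-154°) = -0.898794
sin(-154°) = -0.43837
Real = 12.5034*(-0.898794) = -11.2380
Imag = 12.5034*(-0.43837) = -5.4811

-11.2380 - 5.4811i


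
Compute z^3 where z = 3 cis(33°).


r^3 = 3^3 = 27
n*theta = 3*33° = 99° = 99° (mod 360)
a = 27*cos(99°) = -4.2237
b = 27*sin(99°) = 26.6676

27 cis(99°) = -4.2237 + 26.6676i


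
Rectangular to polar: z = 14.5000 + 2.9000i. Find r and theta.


r = sqrt(210.25+8.41) = sqrt(218.66) = 14.7872
theta = atan2(2.9, 14.5) = 11.3099 degrees

r = 14.7872, theta = 11.3099 degrees


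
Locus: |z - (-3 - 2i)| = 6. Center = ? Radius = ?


|z - z0| = r is a circle with center z0 and radius r.
Center = (-3, -2), radius = 6

Circle with center (-3, -2) and radius 6


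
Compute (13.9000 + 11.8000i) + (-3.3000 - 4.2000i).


Real: 13.9 - 3.3 = 10.6
Imag: 11.8 - 4.2 = 7.6

10.6000 + 7.6000i


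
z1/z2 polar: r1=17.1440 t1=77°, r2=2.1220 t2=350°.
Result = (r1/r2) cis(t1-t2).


r = 17.1440 / 2.1220 = 8.0792
theta = 77° - 350° = -273° = 87° (mod 360)

8.0792 cis(87°)


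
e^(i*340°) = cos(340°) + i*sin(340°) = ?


cos(340°) = 0.9397
sin(340°) = -0.3420

e^(i*340°) = 0.9397 - 0.3420i


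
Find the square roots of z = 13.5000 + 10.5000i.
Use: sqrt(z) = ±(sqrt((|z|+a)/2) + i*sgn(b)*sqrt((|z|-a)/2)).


|z| = sqrt(182.25+110.25) = 17.1026
sqrt((|z|+a)/2) = sqrt((17.1026+13.5)/2) = sqrt(15.3013) = 3.9117
sqrt((|z|-a)/2) = sqrt((17.1026-13.5)/2) = sqrt(1.8013) = 1.3421

±(3.9117 + 1.3421i) i.e. 3.9117 + 1.3421i and -3.9117 - 1.3421i


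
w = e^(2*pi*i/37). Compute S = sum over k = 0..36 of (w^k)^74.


The roots are w_k = w^k with w = e^(2*pi*i/37), and (w^k)^74 = (w^74)^k.
So S = 1 + u + u^2 + ... + u^(36) with u = w^74.
74 = 2*37 + 0, so 74 is a multiple of 37 and u = (w^37)^2 = 1.
Every one of the 37 terms equals 1: S = 37

S = 37


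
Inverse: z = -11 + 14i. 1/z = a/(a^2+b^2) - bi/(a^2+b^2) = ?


|z|^2 = 121+196 = 317
1/z = (-11 - 14i)/317

1/z = -0.0347 - 0.0442i


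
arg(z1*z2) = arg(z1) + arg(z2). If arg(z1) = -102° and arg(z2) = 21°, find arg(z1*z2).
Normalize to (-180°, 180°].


arg(z1*z2) = -102° + 21° = -81°
Normalized to (-180°, 180°]: -81°

-81°


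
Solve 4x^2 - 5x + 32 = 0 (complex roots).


disc = (-5)^2 - 4*4*32 = 25 - 512 = -487
sqrt(|disc|) = sqrt(487) = 22.0681
Real part = 5/(2*4) = 0.6250
Imag part = 22.0681/(2*4) = 2.7585

0.6250 ± 2.7585i


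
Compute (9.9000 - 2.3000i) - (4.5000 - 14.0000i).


Real: 9.9 - 4.5 = 5.4
Imag: -2.3 + 14 = 11.7

5.4000 + 11.7000i


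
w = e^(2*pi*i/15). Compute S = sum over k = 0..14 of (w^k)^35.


The roots are w_k = w^k with w = e^(2*pi*i/15), and (w^k)^35 = (w^35)^k.
So S = 1 + u + u^2 + ... + u^(14) with u = w^35.
35 = 2*15 + 5, so 35 is not a multiple of 15: u = (w^15)^2 * w^5 = w^5 ≠ 1 (w is a primitive 15th root), while u^15 = (w^15)^35 = 1.
Geometric series: S = (1 - u^15)/(1 - u) = (1 - 1)/(1 - u) = 0

S = 0


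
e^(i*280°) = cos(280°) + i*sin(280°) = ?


cos(280°) = 0.1736
sin(280°) = -0.9848

e^(i*280°) = 0.1736 - 0.9848i


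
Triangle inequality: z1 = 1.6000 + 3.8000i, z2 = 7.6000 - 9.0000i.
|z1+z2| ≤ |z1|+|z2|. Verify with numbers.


|z1| = sqrt(1.6^2 + 3.8^2) = sqrt(17) = 4.1231
|z2| = sqrt(7.6^2 + (-9)^2) = sqrt(138.76) = 11.7796
z1+z2 = 9.2000 - 5.2000i
|z1+z2| = sqrt(111.68) = 10.5679
|z1|+|z2| = 4.1231 + 11.7796 = 15.9027

|z1+z2| = 10.5679 ≤ |z1|+|z2| = 15.9027 (verified)


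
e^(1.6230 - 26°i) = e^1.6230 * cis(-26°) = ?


e^1.6230 = 5.0683
cos(-26°) = 0.89879
sin(-26°) = -0.43837
Real = 5.0683*0.89879 = 4.5553
Imag = 5.0683*(-0.43837) = -2.2218

4.5553 - 2.2218i


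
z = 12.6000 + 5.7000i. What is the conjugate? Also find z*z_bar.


z_bar = 12.6000 - 5.7000i
z*z_bar = 12.6^2 + 5.7^2 = 158.76 + 32.49 = 191.25

z_bar = 12.6000 - 5.7000i, z*z_bar = 191.25


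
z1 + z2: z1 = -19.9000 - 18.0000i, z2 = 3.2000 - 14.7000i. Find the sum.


Real: -19.9 + 3.2 = -16.7
Imag: -18 - 14.7 = -32.7

-16.7000 - 32.7000i


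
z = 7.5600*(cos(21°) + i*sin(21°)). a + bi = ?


a = 7.5600*cos(21°) = 7.5600*0.93358 = 7.0579
b = 7.5600*sin(21°) = 7.5600*0.35837 = 2.7093

7.0579 + 2.7093i


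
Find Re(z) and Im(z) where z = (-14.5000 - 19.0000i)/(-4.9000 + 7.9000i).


Multiply by conjugate: (-14.5000 - 19.0000i)(-4.9000 - 7.9000i) / ((-4.9)^2 + 7.9^2)
Numerator real = -14.5*(-4.9) - (19)*7.9 = -79.05
Numerator imag = -19*(-4.9) - (-14.5)*7.9 = 207.65
Denominator = 86.42
Re(z) = -79.05/86.42 = -0.9147
Im(z) = 207.65/86.42 = 2.4028

Re(z) = -0.9147, Im(z) = 2.4028


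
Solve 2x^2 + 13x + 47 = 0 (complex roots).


disc = 13^2 - 4*2*47 = 169 - 376 = -207
sqrt(|disc|) = sqrt(207) = 14.3875
Real part = -13/(2*2) = -3.2500
Imag part = 14.3875/(2*2) = 3.5969

-3.2500 ± 3.5969i


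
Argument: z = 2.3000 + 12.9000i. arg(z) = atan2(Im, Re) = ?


Re = 2.3, Im = 12.9
arg = atan2(12.9, 2.3) = 79.8907 degrees

arg(z) = 79.8907 degrees


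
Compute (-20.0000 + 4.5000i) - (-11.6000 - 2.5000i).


Real: -20 + 11.6 = -8.4
Imag: 4.5 + 2.5 = 7

-8.4000 + 7.0000i


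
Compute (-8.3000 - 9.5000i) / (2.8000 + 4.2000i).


Conjugate of z2 = 2.8000 - 4.2000i
Numerator: (-8.3000 - 9.5000i)(2.8000 - 4.2000i) = -63.1400 + 8.2600i
Denominator: 2.8^2 + 4.2^2 = 25.48
Result = (-63.1400 + 8.2600i)/25.48

-2.4780 + 0.3242i


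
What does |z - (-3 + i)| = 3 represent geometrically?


|z - z0| = r is a circle with center z0 and radius r.
Center = (-3, 1), radius = 3

Circle with center (-3, 1) and radius 3


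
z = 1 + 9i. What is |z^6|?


|z| = sqrt(1+81) = sqrt(82) = 9.0554
|z^6| = |z|^6 = (sqrt(82))^6 = 82^3 = 551368

|z^6| = 551368


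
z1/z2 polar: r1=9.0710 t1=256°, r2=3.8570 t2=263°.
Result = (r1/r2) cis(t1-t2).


r = 9.0710 / 3.8570 = 2.3518
theta = 256° - 263° = -7° = 353° (mod 360)

2.3518 cis(353°)


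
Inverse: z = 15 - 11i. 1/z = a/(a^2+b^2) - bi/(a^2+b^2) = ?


|z|^2 = 225+121 = 346
1/z = (15 + 11i)/346

1/z = 0.0434 + 0.0318i


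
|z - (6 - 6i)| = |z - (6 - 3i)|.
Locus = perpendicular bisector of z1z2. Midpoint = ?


Equal distances means the locus is the perpendicular bisector of z1 and z2.
Midpoint = ((6+6)/2, (-6+(-3))/2) = (6.0000, -4.5000)

Perpendicular bisector through (6.0000, -4.5000)


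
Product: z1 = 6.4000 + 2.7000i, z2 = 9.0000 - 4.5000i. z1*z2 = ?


Real = 6.4*9 - 2.7*(-4.5) = 57.6 - (-12.15) = 69.75
Imag = 6.4*(-4.5) + 9*2.7 = -28.8 + 24.3 = -4.5

69.7500 - 4.5000i


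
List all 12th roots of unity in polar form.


The 12th roots of unity are cis(360k/12°) for k=0..11
Angle step = 360/12 = 30°
Primitive root: cis(30°)
Primitive root = 0.8660 + 0.5000i

12 roots at angles: 0°, 30°, 60°, 90°, 120°, 150°, 180°, 210°, 240°, 270°, 300°, 330°


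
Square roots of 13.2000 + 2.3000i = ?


|z| = sqrt(174.24+5.29) = 13.3989
sqrt((|z|+a)/2) = sqrt((13.3989+13.2)/2) = sqrt(13.2994) = 3.6468
sqrt((|z|-a)/2) = sqrt((13.3989-13.2)/2) = sqrt(0.0994) = 0.3153

±(3.6468 + 0.3153i) i.e. 3.6468 + 0.3153i and -3.6468 - 0.3153i


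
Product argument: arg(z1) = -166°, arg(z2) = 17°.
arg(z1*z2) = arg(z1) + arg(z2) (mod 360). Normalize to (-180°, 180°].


arg(z1*z2) = -166° + 17° = -149°
Normalized to (-180°, 180°]: -149°

-149°


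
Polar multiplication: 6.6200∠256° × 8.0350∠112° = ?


r = 6.6200 * 8.0350 = 53.1917
theta = 256° + 112° = 368° = 8° (mod 360)

53.1917 cis(8°)


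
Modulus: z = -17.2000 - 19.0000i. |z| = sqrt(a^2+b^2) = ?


|z| = sqrt((-17.2)^2 + (-19)^2) = sqrt(295.84 + 361) = sqrt(656.84) = 25.6289

|z| = 25.6289


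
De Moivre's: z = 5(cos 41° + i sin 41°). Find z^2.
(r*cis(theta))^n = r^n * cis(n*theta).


r^2 = 5^2 = 25
n*theta = 2*41° = 82° = 82° (mod 360)
a = 25*cos(82°) = 3.4793
b = 25*sin(82°) = 24.7567

25 cis(82°) = 3.4793 + 24.7567i


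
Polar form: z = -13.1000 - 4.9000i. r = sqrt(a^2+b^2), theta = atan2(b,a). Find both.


r = sqrt(171.61+24.01) = sqrt(195.62) = 13.9864
theta = atan2(-4.9, -13.1) = -159.4919 degrees

r = 13.9864, theta = -159.4919 degrees


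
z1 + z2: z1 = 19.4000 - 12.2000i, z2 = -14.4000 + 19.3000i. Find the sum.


Real: 19.4 - 14.4 = 5
Imag: -12.2 + 19.3 = 7.1

5.0000 + 7.1000i


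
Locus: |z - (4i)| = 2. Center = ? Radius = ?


|z - z0| = r is a circle with center z0 and radius r.
Center = (0, 4), radius = 2

Circle with center (0, 4) and radius 2


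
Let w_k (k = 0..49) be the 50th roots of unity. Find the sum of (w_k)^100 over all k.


The roots are w_k = w^k with w = e^(2*pi*i/50), and (w^k)^100 = (w^100)^k.
So S = 1 + u + u^2 + ... + u^(49) with u = w^100.
100 = 2*50 + 0, so 100 is a multiple of 50 and u = (w^50)^2 = 1.
Every one of the 50 terms equals 1: S = 50

S = 50


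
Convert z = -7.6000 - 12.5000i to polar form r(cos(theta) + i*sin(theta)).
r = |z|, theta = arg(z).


r = sqrt(57.76+156.25) = sqrt(214.01) = 14.6291
theta = atan2(-12.5, -7.6) = -121.2996 degrees

r = 14.6291, theta = -121.2996 degrees


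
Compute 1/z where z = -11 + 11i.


|z|^2 = 121+121 = 242
1/z = (-11 - 11i)/242

1/z = -0.0455 - 0.0455i


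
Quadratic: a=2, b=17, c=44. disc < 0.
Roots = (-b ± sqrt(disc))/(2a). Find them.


disc = 17^2 - 4*2*44 = 289 - 352 = -63
sqrt(|disc|) = sqrt(63) = 7.9373
Real part = -17/(2*2) = -4.2500
Imag part = 7.9373/(2*2) = 1.9843

-4.2500 ± 1.9843i


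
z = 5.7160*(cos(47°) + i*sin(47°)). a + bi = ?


a = 5.7160*cos(47°) = 5.7160*0.682 = 3.8983
b = 5.7160*sin(47°) = 5.7160*0.73135 = 4.1804

3.8983 + 4.1804i


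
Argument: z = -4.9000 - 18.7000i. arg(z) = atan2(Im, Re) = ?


Re = -4.9, Im = -18.7
arg = atan2(-18.7, -4.9) = -104.6832 degrees

arg(z) = -104.6832 degrees


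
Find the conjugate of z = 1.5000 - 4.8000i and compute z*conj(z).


z_bar = 1.5000 + 4.8000i
z*z_bar = 1.5^2 + (-4.8)^2 = 2.25 + 23.04 = 25.29

z_bar = 1.5000 + 4.8000i, z*z_bar = 25.29


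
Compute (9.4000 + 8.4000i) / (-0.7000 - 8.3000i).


Conjugate of z2 = -0.7000 + 8.3000i
Numerator: (9.4000 + 8.4000i)(-0.7000 + 8.3000i) = -76.3000 + 72.1400i
Denominator: (-0.7)^2 + (-8.3)^2 = 69.38
Result = (-76.3000 + 72.1400i)/69.38

-1.0997 + 1.0398i


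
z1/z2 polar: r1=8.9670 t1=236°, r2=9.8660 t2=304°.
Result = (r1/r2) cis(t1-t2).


r = 8.9670 / 9.8660 = 0.9089
theta = 236° - 304° = -68° = 292° (mod 360)

0.9089 cis(292°)


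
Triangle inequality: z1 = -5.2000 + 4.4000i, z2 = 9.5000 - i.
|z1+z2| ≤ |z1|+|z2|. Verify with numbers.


|z1| = sqrt((-5.2)^2 + 4.4^2) = sqrt(46.4) = 6.8118
|z2| = sqrt(9.5^2 + (-1)^2) = sqrt(91.25) = 9.5525
z1+z2 = 4.3000 + 3.4000i
|z1+z2| = sqrt(30.05) = 5.4818
|z1|+|z2| = 6.8118 + 9.5525 = 16.3643

|z1+z2| = 5.4818 ≤ |z1|+|z2| = 16.3643 (verified)


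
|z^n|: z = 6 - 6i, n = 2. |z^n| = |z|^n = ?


|z| = sqrt(36+36) = sqrt(72) = 8.4853
|z^2| = |z|^2 = (sqrt(72))^2 = 72

|z^2| = 72


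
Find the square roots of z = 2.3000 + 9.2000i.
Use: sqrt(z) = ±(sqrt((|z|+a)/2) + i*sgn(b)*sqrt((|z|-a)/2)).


|z| = sqrt(5.29+84.64) = 9.4831
sqrt((|z|+a)/2) = sqrt((9.4831+2.3)/2) = sqrt(5.8916) = 2.4273
sqrt((|z|-a)/2) = sqrt((9.4831-2.3)/2) = sqrt(3.5916) = 1.8951

±(2.4273 + 1.8951i) i.e. 2.4273 + 1.8951i and -2.4273 - 1.8951i


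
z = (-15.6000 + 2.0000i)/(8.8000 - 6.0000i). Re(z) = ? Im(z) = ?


Multiply by conjugate: (-15.6000 + 2.0000i)(8.8000 + 6.0000i) / (8.8^2 + (-6)^2)
Numerator real = -15.6*8.8 + 2*(-6) = -149.28
Numerator imag = 2*8.8 - (-15.6)*(-6) = -76
Denominator = 113.44
Re(z) = -149.28/113.44 = -1.3159
Im(z) = -76/113.44 = -0.6700

Re(z) = -1.3159, Im(z) = -0.6700


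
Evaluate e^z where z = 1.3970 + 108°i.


e^1.3970 = 4.0431
cos(108°) = -0.30902
sin(108°) = 0.95106
Real = 4.0431*(-0.30902) = -1.2494
Imag = 4.0431*0.95106 = 3.8452

-1.2494 + 3.8452i


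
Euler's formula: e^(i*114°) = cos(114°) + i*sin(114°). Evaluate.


cos(114°) = -0.4067
sin(114°) = 0.9135

e^(i*114°) = -0.4067 + 0.9135i


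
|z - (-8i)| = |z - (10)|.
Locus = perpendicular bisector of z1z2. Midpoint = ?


Equal distances means the locus is the perpendicular bisector of z1 and z2.
Midpoint = ((0+10)/2, (-8+0)/2) = (5.0000, -4.0000)

Perpendicular bisector through (5.0000, -4.0000)


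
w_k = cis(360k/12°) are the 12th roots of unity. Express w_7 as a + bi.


Angle = 360*7/12 = 210°
a = cos(210°) = -0.8660
b = sin(210°) = -0.5000

-0.8660 - 0.5000i


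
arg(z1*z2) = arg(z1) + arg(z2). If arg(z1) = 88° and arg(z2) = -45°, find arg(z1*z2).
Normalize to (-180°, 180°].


arg(z1*z2) = 88° - 45° = 43°
Normalized to (-180°, 180°]: 43°

43°


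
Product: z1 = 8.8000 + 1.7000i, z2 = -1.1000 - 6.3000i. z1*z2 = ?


Real = 8.8*(-1.1) - 1.7*(-6.3) = -9.68 - (-10.71) = 1.03
Imag = 8.8*(-6.3) - (1.1)*1.7 = -55.44 - (1.87) = -57.31

1.0300 - 57.3100i


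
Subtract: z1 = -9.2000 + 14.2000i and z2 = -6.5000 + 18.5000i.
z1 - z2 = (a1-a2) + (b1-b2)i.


Real: -9.2 + 6.5 = -2.7
Imag: 14.2 - 18.5 = -4.3

-2.7000 - 4.3000i


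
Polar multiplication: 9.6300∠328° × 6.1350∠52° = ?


r = 9.6300 * 6.1350 = 59.0800
theta = 328° + 52° = 380° = 20° (mod 360)

59.0800 cis(20°)


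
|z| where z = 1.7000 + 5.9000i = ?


|z| = sqrt(1.7^2 + 5.9^2) = sqrt(2.89 + 34.81) = sqrt(37.7) = 6.1400

|z| = 6.1400


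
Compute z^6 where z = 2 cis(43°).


r^6 = 2^6 = 64
n*theta = 6*43° = 258° = 258° (mod 360)
a = 64*cos(258°) = -13.3063
b = 64*sin(258°) = -62.6014

64 cis(258°) = -13.3063 - 62.6014i


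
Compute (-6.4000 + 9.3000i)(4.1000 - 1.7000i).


Real = -6.4*4.1 - 9.3*(-1.7) = -26.24 - (-15.81) = -10.43
Imag = -6.4*(-1.7) + 4.1*9.3 = 10.88 + 38.13 = 49.01

-10.4300 + 49.0100i


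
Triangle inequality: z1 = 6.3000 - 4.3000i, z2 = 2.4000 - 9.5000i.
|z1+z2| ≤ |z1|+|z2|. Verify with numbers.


|z1| = sqrt(6.3^2 + (-4.3)^2) = sqrt(58.18) = 7.6276
|z2| = sqrt(2.4^2 + (-9.5)^2) = sqrt(96.01) = 9.7985
z1+z2 = 8.7000 - 13.8000i
|z1+z2| = sqrt(266.13) = 16.3135
|z1|+|z2| = 7.6276 + 9.7985 = 17.4261

|z1+z2| = 16.3135 ≤ |z1|+|z2| = 17.4261 (verified)


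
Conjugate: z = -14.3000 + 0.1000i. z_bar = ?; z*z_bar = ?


z_bar = -14.3000 - 0.1000i
z*z_bar = (-14.3)^2 + 0.1^2 = 204.49 + 0.01 = 204.5

z_bar = -14.3000 - 0.1000i, z*z_bar = 204.5


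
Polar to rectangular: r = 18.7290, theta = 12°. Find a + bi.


a = 18.7290*cos(12°) = 18.7290*0.978148 = 18.3197
b = 18.7290*sin(12°) = 18.7290*0.207912 = 3.8940

18.3197 + 3.8940i


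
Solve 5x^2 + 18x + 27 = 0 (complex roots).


disc = 18^2 - 4*5*27 = 324 - 540 = -216
sqrt(|disc|) = sqrt(216) = 14.6969
Real part = -18/(2*5) = -1.8000
Imag part = 14.6969/(2*5) = 1.4697

-1.8000 ± 1.4697i


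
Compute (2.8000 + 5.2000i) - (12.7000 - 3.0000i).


Real: 2.8 - 12.7 = -9.9
Imag: 5.2 + 3 = 8.2

-9.9000 + 8.2000i


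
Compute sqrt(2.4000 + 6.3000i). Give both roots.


|z| = sqrt(5.76+39.69) = 6.7417
sqrt((|z|+a)/2) = sqrt((6.7417+2.4)/2) = sqrt(4.5708) = 2.1380
sqrt((|z|-a)/2) = sqrt((6.7417-2.4)/2) = sqrt(2.1708) = 1.4734

±(2.1380 + 1.4734i) i.e. 2.1380 + 1.4734i and -2.1380 - 1.4734i


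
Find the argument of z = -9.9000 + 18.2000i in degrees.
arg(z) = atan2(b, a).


Re = -9.9, Im = 18.2
arg = atan2(18.2, -9.9) = 118.5442 degrees

arg(z) = 118.5442 degrees


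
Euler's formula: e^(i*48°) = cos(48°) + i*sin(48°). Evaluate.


cos(48°) = 0.6691
sin(48°) = 0.7431

e^(i*48°) = 0.6691 + 0.7431i


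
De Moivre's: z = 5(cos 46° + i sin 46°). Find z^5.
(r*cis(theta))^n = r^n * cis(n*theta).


r^5 = 5^5 = 3125
n*theta = 5*46° = 230° = 230° (mod 360)
a = 3125*cos(230°) = -2008.7113
b = 3125*sin(230°) = -2393.8889

3125 cis(230°) = -2008.7113 - 2393.8889i


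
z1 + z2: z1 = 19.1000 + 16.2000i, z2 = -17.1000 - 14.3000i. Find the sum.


Real: 19.1 - 17.1 = 2
Imag: 16.2 - 14.3 = 1.9

2.0000 + 1.9000i


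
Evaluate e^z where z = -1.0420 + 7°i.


e^-1.0420 = 0.3527
cos(7°) = 0.9925
sin(7°) = 0.1219
Real = 0.3527*0.9925 = 0.3501
Imag = 0.3527*0.1219 = 0.0430

0.3501 + 0.0430i


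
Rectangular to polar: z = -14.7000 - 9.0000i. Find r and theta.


r = sqrt(216.09+81) = sqrt(297.09) = 17.2363
theta = atan2(-9, -14.7) = -148.5232 degrees

r = 17.2363, theta = -148.5232 degrees


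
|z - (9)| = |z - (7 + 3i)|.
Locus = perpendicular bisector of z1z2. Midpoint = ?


Equal distances means the locus is the perpendicular bisector of z1 and z2.
Midpoint = ((9+7)/2, (0+3)/2) = (8.0000, 1.5000)

Perpendicular bisector through (8.0000, 1.5000)


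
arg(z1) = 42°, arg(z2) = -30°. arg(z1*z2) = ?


arg(z1*z2) = 42° - 30° = 12°
Normalized to (-180°, 180°]: 12°

12°


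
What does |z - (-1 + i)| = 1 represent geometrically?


|z - z0| = r is a circle with center z0 and radius r.
Center = (-1, 1), radius = 1

Circle with center (-1, 1) and radius 1


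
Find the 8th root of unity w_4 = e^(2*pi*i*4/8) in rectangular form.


Angle = 360*4/8 = 180°
a = cos(180°) = -1.0000
b = sin(180°) = 0

-1.0000 + 0i


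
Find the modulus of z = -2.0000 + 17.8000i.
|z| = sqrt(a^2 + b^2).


|z| = sqrt((-2)^2 + 17.8^2) = sqrt(4 + 316.84) = sqrt(320.84) = 17.9120

|z| = 17.9120


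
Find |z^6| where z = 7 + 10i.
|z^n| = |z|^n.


|z| = sqrt(49+100) = sqrt(149) = 12.2066
|z^6| = |z|^6 = (sqrt(149))^6 = 149^3 = 3307949

|z^6| = 3307949


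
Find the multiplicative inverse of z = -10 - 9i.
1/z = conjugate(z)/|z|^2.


|z|^2 = 100+81 = 181
1/z = (-10 + 9i)/181

1/z = -0.0552 + 0.0497i


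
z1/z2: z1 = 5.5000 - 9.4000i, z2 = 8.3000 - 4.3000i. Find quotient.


Conjugate of z2 = 8.3000 + 4.3000i
Numerator: (5.5000 - 9.4000i)(8.3000 + 4.3000i) = 86.0700 - 54.3700i
Denominator: 8.3^2 + (-4.3)^2 = 87.38
Result = (86.0700 - 54.3700i)/87.38

0.9850 - 0.6222i


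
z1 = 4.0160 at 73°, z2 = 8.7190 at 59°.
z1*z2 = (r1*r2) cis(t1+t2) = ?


r = 4.0160 * 8.7190 = 35.0155
theta = 73° + 59° = 132° = 132° (mod 360)

35.0155 cis(132°)


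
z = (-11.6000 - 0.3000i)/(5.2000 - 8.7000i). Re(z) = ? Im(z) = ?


Multiply by conjugate: (-11.6000 - 0.3000i)(5.2000 + 8.7000i) / (5.2^2 + (-8.7)^2)
Numerator real = -11.6*5.2 - (0.3)*(-8.7) = -57.71
Numerator imag = -0.3*5.2 - (-11.6)*(-8.7) = -102.48
Denominator = 102.73
Re(z) = -57.71/102.73 = -0.5618
Im(z) = -102.48/102.73 = -0.9976

Re(z) = -0.5618, Im(z) = -0.9976


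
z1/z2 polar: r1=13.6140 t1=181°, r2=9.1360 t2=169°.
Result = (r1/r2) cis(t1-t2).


r = 13.6140 / 9.1360 = 1.4901
theta = 181° - 169° = 12° = 12° (mod 360)

1.4901 cis(12°)


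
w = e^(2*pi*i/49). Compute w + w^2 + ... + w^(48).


With w = e^(2*pi*i/49), all 49 of the 49th roots of unity w^0 = 1, w, ..., w^(48) sum to 0: 1 + w + ... + w^(48) = (1 - w^49)/(1 - w) = 0 since w^49 = 1, w ≠ 1.
Removing the root 1: w + w^2 + ... + w^(48) = 0 - 1 = -1

Sum = -1


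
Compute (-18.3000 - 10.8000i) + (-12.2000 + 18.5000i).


Real: -18.3 - 12.2 = -30.5
Imag: -10.8 + 18.5 = 7.7

-30.5000 + 7.7000i


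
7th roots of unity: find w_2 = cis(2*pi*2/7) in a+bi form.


Angle = 360*2/7 = 102.8571°
a = cos(102.8571°) = -0.2225
b = sin(102.8571°) = 0.9749

-0.2225 + 0.9749i


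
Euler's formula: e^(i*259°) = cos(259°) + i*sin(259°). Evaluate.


cos(259°) = -0.1908
sin(259°) = -0.9816

e^(i*259°) = -0.1908 - 0.9816i


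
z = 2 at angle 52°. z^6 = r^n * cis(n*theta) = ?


r^6 = 2^6 = 64
n*theta = 6*52° = 312° = 312° (mod 360)
a = 64*cos(312°) = 42.8244
b = 64*sin(312°) = -47.5613

64 cis(312°) = 42.8244 - 47.5613i


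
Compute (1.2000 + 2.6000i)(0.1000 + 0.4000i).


Real = 1.2*0.1 - 2.6*0.4 = 0.12 - 1.04 = -0.92
Imag = 1.2*0.4 + 0.1*2.6 = 0.48 + 0.26 = 0.74

-0.9200 + 0.7400i


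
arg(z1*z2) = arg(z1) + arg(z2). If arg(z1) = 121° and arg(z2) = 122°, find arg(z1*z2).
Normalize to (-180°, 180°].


arg(z1*z2) = 121° + 122° = 243°
Normalized to (-180°, 180°]: -117°

-117°


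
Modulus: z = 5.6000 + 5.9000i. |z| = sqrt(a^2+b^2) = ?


|z| = sqrt(5.6^2 + 5.9^2) = sqrt(31.36 + 34.81) = sqrt(66.17) = 8.1345

|z| = 8.1345


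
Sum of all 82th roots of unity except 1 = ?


With w = e^(2*pi*i/82), all 82 of the 82th roots of unity w^0 = 1, w, ..., w^(81) sum to 0: 1 + w + ... + w^(81) = (1 - w^82)/(1 - w) = 0 since w^82 = 1, w ≠ 1.
Removing the root 1: w + w^2 + ... + w^(81) = 0 - 1 = -1

Sum = -1
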